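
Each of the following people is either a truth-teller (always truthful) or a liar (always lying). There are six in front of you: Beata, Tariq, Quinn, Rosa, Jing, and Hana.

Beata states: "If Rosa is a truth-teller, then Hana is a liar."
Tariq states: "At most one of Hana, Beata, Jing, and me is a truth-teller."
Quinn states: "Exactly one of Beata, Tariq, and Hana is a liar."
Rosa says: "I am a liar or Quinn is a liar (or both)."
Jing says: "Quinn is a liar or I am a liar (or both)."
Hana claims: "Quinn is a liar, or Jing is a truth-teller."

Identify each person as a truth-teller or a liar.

Consider Beata. Suppose Beata is a truth-teller.
Then no assignment of the remaining roles makes every statement match its speaker's type — contradiction.
So Beata is a liar.
Consider Tariq. Suppose Tariq is a truth-teller.
Then no assignment of the remaining roles makes every statement match its speaker's type — contradiction.
So Tariq is a liar.
With that fixed, Quinn's statement is false, so Quinn is a liar.
With that fixed, Rosa's statement is true, so Rosa is a truth-teller.
With that fixed, Jing's statement is true, so Jing is a truth-teller.
With that fixed, Hana's statement is true, so Hana is a truth-teller.

Beata: liar, Tariq: liar, Quinn: liar, Rosa: truth-teller, Jing: truth-teller, Hana: truth-teller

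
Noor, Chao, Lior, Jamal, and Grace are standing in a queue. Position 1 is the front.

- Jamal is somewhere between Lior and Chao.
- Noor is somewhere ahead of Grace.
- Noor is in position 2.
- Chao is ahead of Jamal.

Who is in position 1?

With clue 1, Jamal is ruled out for position 1.
With clues 1–2, Grace is ruled out for position 1.
With clues 1–3, Noor is ruled out for position 1.
With clues 1–4, Lior is ruled out for position 1.
So position 1 is Chao.

Chao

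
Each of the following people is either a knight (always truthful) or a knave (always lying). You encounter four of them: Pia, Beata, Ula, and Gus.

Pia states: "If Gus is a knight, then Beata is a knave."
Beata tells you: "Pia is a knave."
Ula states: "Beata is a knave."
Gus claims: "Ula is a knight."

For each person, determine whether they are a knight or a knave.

Pia: knight, Beata: knave, Ula: knight, Gus: knight

Consider Pia. Suppose Pia is a knave.
Then no assignment of the remaining roles makes every statement match its speaker's type — contradiction.
So Pia is a knight.
With that fixed, Beata's statement is false, so Beata is a knave.
With that fixed, Ula's statement is true, so Ula is a knight.
With that fixed, Gus's statement is true, so Gus is a knight.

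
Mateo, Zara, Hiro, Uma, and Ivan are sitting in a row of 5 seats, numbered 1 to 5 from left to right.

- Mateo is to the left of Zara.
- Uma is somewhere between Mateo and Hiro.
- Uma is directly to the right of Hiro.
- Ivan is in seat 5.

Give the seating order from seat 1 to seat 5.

From clue 1: Mateo is in {1,2,3,4}.
From clues 1–2: Uma is in {2,3,4}.
From clues 1–3: Mateo is in {3,4}.
From clues 1–4: Hiro → seat 1, Uma → seat 2, Mateo → seat 3, Zara → seat 4, Ivan → seat 5.

Hiro, Uma, Mateo, Zara, Ivan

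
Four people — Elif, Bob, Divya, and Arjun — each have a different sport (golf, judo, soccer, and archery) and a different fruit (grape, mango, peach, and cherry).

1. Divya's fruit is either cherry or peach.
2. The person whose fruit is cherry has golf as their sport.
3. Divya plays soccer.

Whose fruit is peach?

Divya

With clues 1–3, Arjun, Bob, and Elif are impossible for the one with fruit peach.
That leaves Divya.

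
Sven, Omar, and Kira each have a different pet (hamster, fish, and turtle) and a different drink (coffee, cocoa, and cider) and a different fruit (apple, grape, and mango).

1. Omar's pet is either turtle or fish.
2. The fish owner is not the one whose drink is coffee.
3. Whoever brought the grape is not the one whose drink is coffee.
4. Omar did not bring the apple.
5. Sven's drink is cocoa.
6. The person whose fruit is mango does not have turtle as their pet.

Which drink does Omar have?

With clues 1–5, cocoa is impossible for Omar's drink.
With clues 1–6, coffee is impossible for Omar's drink.
That leaves cider.

cider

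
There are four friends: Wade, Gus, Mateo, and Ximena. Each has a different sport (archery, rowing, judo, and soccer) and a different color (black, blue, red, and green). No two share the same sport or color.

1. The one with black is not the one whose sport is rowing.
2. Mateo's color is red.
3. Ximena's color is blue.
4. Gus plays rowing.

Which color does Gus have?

green

With clues 1–2, red is impossible for Gus's color.
With clues 1–3, blue is impossible for Gus's color.
With clues 1–4, black is impossible for Gus's color.
That leaves green.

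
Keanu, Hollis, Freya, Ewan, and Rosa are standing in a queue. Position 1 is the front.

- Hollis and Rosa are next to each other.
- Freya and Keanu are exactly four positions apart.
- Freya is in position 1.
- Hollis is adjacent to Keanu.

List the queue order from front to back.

From clues 1–2: Keanu is in {1,5}.
From clues 1–3: Freya → position 1, Keanu → position 5.
From clues 1–4: Ewan → position 2, Rosa → position 3, Hollis → position 4.

Freya, Ewan, Rosa, Hollis, Keanu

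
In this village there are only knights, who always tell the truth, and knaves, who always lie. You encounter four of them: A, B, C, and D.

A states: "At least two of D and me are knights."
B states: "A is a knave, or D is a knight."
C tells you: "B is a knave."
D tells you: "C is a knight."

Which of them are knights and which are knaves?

Consider A. Suppose A is a knight.
Then no assignment of the remaining roles makes every statement match its speaker's type — contradiction.
So A is a knave.
With that fixed, B's statement is true, so B is a knight.
With that fixed, C's statement is false, so C is a knave.
With that fixed, D's statement is false, so D is a knave.

A: knave, B: knight, C: knave, D: knave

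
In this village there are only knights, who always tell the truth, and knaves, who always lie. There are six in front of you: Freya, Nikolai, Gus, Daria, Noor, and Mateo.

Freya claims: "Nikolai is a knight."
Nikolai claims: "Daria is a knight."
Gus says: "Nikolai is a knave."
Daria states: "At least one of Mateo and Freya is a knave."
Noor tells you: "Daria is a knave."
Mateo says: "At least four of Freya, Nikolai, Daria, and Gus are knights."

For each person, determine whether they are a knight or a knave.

Freya: knight, Nikolai: knight, Gus: knave, Daria: knight, Noor: knave, Mateo: knave

Consider Freya. Suppose Freya is a knave.
Then no assignment of the remaining roles makes every statement match its speaker's type — contradiction.
So Freya is a knight.
Consider Nikolai. Suppose Nikolai is a knave.
Then Freya's statement comes out false, contradicting Freya being a knight.
So Nikolai is a knight.
With that fixed, Gus's statement is false, so Gus is a knave.
With that fixed, Mateo's statement is false, so Mateo is a knave.
With that fixed, Daria's statement is true, so Daria is a knight.
With that fixed, Noor's statement is false, so Noor is a knave.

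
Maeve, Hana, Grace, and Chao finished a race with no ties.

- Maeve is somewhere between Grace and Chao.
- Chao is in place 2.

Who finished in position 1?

Hana

With clue 1, Maeve is ruled out for place 1.
With clues 1–2, Chao and Grace are ruled out for place 1.
So place 1 is Hana.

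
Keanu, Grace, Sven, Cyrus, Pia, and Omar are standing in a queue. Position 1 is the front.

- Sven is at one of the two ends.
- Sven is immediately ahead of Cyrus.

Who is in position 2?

Cyrus

With clue 1, Sven is ruled out for position 2.
With clues 1–2, Grace, Keanu, Omar, and Pia are ruled out for position 2.
So position 2 is Cyrus.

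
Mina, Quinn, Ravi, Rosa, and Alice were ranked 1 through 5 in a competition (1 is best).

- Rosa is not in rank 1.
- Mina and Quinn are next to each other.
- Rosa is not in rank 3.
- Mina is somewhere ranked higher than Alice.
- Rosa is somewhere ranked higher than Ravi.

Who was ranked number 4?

Rosa

With clues 1–5, Alice, Mina, Quinn, and Ravi are ruled out for rank 4.
So rank 4 is Rosa.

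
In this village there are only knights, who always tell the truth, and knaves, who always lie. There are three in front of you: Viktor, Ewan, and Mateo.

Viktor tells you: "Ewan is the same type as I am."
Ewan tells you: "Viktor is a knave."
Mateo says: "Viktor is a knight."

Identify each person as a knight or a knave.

Viktor: knave, Ewan: knight, Mateo: knave

Consider Viktor. Suppose Viktor is a knight.
Then no assignment of the remaining roles makes every statement match its speaker's type — contradiction.
So Viktor is a knave.
With that fixed, Ewan's statement is true, so Ewan is a knight.
With that fixed, Mateo's statement is false, so Mateo is a knave.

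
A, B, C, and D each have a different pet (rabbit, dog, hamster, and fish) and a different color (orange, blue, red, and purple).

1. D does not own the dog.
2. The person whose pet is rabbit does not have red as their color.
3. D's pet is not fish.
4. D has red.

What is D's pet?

Clue 1 rules out dog for D's pet.
With clues 1–3, fish is impossible for D's pet.
With clues 1–4, rabbit is impossible for D's pet.
That leaves hamster.

hamster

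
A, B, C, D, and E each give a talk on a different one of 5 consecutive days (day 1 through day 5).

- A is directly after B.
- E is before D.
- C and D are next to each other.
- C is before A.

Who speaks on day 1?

E

With clue 1, A is ruled out for day 1.
With clues 1–2, D is ruled out for day 1.
With clues 1–3, C is ruled out for day 1.
With clues 1–4, B is ruled out for day 1.
So day 1 is E.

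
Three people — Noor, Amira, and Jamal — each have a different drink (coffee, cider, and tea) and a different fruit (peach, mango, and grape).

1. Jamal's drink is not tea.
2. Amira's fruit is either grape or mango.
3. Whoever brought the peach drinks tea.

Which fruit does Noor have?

peach

With clues 1–3, grape and mango are impossible for Noor's fruit.
That leaves peach.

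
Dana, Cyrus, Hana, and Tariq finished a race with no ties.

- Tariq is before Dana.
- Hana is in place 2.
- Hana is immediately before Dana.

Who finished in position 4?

Cyrus

With clue 1, Tariq is ruled out for place 4.
With clues 1–2, Hana is ruled out for place 4.
With clues 1–3, Dana is ruled out for place 4.
So place 4 is Cyrus.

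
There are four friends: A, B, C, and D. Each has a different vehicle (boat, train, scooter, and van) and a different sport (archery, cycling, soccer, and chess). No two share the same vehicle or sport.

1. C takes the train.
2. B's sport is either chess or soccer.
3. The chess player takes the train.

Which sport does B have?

soccer

With clues 1–2, archery and cycling are impossible for B's sport.
With clues 1–3, chess is impossible for B's sport.
That leaves soccer.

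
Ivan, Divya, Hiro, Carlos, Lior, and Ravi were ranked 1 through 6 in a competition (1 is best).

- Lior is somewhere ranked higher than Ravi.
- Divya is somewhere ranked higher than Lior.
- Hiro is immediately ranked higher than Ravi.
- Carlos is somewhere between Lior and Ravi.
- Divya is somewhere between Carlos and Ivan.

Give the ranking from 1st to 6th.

Ivan, Divya, Lior, Carlos, Hiro, Ravi

From clue 1: Lior is in {1,2,3,4,5}.
From clues 1–2: Divya is in {1,2,3,4}.
From clues 1–3: Divya is in {1,2,3}.
From clues 1–4: Divya is in {1,2}.
From clues 1–5: Ivan → rank 1, Divya → rank 2, Lior → rank 3, Carlos → rank 4, Hiro → rank 5, Ravi → rank 6.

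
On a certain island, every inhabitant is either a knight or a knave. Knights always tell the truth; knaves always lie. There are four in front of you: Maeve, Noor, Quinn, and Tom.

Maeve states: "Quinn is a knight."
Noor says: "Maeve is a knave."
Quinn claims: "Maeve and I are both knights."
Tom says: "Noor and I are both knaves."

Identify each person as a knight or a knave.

Consider Maeve. Suppose Maeve is a knight.
Then no assignment of the remaining roles makes every statement match its speaker's type — contradiction.
So Maeve is a knave.
With that fixed, Noor's statement is true, so Noor is a knight.
With that fixed, Quinn's statement is false, so Quinn is a knave.
With that fixed, Tom's statement is false, so Tom is a knave.

Maeve: knave, Noor: knight, Quinn: knave, Tom: knave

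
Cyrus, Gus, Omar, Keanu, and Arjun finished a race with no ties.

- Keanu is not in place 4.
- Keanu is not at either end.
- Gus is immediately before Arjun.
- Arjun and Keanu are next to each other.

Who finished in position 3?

With clues 1–3, Arjun is ruled out for place 3.
With clues 1–4, Cyrus, Gus, and Omar are ruled out for place 3.
So place 3 is Keanu.

Keanu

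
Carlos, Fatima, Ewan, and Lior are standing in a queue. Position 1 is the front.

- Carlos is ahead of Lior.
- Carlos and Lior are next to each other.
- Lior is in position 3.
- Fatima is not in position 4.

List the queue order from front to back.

From clue 1: Carlos is in {1,2,3}.
From clues 1–3: Carlos → position 2, Lior → position 3.
From clues 1–4: Fatima → position 1, Ewan → position 4.

Fatima, Carlos, Lior, Ewan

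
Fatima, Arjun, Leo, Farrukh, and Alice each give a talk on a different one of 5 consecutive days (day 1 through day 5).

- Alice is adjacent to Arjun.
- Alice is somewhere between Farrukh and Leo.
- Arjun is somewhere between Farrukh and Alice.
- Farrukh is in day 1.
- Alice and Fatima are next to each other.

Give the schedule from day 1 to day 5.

Farrukh, Arjun, Alice, Fatima, Leo

From clues 1–2: Arjun is in {2,3,4}.
From clues 1–4: Farrukh → day 1.
From clues 1–5: Arjun → day 2, Alice → day 3, Fatima → day 4, Leo → day 5.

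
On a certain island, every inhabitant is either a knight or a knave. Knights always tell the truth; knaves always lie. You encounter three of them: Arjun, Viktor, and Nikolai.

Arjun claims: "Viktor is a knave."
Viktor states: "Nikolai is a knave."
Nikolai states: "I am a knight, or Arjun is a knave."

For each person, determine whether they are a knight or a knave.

Arjun: knight, Viktor: knave, Nikolai: knight

Consider Arjun. Suppose Arjun is a knave.
Then no assignment of the remaining roles makes every statement match its speaker's type — contradiction.
So Arjun is a knight.
Consider Viktor. Suppose Viktor is a knight.
Then Arjun's statement comes out false, contradicting Arjun being a knight.
So Viktor is a knave.
Consider Nikolai. Suppose Nikolai is a knave.
Then Viktor's statement comes out true, contradicting Viktor being a knave.
So Nikolai is a knight.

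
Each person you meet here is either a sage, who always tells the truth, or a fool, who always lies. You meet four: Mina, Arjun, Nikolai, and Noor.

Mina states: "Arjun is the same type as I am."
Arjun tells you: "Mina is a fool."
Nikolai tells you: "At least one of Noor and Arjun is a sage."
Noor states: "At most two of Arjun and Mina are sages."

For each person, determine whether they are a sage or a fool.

Regardless of anyone's role, Noor's statement is true, so Noor is a sage.
With that fixed, Nikolai's statement is true, so Nikolai is a sage.
Consider Mina. Suppose Mina is a sage.
Then no assignment of the remaining roles makes every statement match its speaker's type — contradiction.
So Mina is a fool.
With that fixed, Arjun's statement is true, so Arjun is a sage.

Mina: fool, Arjun: sage, Nikolai: sage, Noor: sage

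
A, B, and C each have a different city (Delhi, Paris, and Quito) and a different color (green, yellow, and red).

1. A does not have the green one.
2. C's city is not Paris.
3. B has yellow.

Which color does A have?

red

Clue 1 rules out green for A's color.
With clues 1–3, yellow is impossible for A's color.
That leaves red.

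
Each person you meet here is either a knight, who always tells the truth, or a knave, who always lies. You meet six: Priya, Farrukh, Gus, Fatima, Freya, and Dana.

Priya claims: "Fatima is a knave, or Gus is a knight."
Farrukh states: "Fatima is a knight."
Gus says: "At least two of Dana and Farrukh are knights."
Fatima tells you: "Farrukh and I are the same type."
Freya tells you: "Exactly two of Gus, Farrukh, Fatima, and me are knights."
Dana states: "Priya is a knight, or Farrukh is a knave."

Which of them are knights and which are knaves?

Priya: knight, Farrukh: knight, Gus: knight, Fatima: knight, Freya: knave, Dana: knight

Consider Priya. Suppose Priya is a knave.
Then no assignment of the remaining roles makes every statement match its speaker's type — contradiction.
So Priya is a knight.
With that fixed, Dana's statement is true, so Dana is a knight.
Consider Farrukh. Suppose Farrukh is a knave.
Then whichever role Fatima has, Fatima's statement has the wrong truth value — contradiction.
So Farrukh is a knight.
With that fixed, Gus's statement is true, so Gus is a knight.
Consider Fatima. Suppose Fatima is a knave.
Then Farrukh's statement comes out false, contradicting Farrukh being a knight.
So Fatima is a knight.
With that fixed, Freya's statement is false, so Freya is a knave.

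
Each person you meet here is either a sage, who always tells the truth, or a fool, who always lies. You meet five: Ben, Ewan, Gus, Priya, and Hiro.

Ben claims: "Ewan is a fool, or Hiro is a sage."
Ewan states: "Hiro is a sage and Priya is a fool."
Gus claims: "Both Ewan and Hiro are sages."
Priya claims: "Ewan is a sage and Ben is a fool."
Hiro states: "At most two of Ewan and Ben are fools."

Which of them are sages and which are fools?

Regardless of anyone's role, Hiro's statement is true, so Hiro is a sage.
With that fixed, Ben's statement is true, so Ben is a sage.
With that fixed, Priya's statement is false, so Priya is a fool.
With that fixed, Ewan's statement is true, so Ewan is a sage.
With that fixed, Gus's statement is true, so Gus is a sage.

Ben: sage, Ewan: sage, Gus: sage, Priya: fool, Hiro: sage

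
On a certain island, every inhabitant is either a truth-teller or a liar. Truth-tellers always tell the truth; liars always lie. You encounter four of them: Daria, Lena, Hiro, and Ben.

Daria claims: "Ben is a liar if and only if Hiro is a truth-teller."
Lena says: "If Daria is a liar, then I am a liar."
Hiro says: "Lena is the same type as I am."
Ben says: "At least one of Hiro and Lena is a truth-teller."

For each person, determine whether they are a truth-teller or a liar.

Consider Daria. Suppose Daria is a liar.
Then whichever role Lena has, Lena's statement has the wrong truth value — contradiction.
So Daria is a truth-teller.
With that fixed, Lena's statement is true, so Lena is a truth-teller.
With that fixed, Ben's statement is true, so Ben is a truth-teller.
Consider Hiro. Suppose Hiro is a truth-teller.
Then Daria's statement comes out false, contradicting Daria being a truth-teller.
So Hiro is a liar.

Daria: truth-teller, Lena: truth-teller, Hiro: liar, Ben: truth-teller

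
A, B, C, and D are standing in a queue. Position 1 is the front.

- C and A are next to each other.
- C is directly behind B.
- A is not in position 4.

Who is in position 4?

D

With clues 1–2, B and C are ruled out for position 4.
With clues 1–3, A is ruled out for position 4.
So position 4 is D.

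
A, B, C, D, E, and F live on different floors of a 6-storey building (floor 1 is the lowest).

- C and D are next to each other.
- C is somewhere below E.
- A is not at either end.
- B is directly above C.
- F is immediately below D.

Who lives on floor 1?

F

With clues 1–2, E is ruled out for floor 1.
With clues 1–3, A is ruled out for floor 1.
With clues 1–4, B and C are ruled out for floor 1.
With clues 1–5, D is ruled out for floor 1.
So floor 1 is F.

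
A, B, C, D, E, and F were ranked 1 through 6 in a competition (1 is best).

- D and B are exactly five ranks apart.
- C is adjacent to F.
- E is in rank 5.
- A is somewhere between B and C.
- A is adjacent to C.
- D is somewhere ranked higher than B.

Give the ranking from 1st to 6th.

From clue 1: B is in {1,6}.
From clues 1–3: E → rank 5.
From clues 1–4: A is in {2,4}.
From clues 1–5: C → rank 3.
From clues 1–6: D → rank 1, F → rank 2, A → rank 4, B → rank 6.

D, F, C, A, E, B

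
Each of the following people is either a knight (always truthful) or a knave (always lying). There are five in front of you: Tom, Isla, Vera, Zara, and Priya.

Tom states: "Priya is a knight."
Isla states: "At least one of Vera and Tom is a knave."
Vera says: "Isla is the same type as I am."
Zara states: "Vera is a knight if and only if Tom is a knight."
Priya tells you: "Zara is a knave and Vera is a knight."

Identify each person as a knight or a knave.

Tom: knave, Isla: knight, Vera: knave, Zara: knight, Priya: knave

Consider Tom. Suppose Tom is a knight.
Then no assignment of the remaining roles makes every statement match its speaker's type — contradiction.
So Tom is a knave.
With that fixed, Isla's statement is true, so Isla is a knight.
Consider Vera. Suppose Vera is a knight.
Then no assignment of the remaining roles makes every statement match its speaker's type — contradiction.
So Vera is a knave.
With that fixed, Zara's statement is true, so Zara is a knight.
With that fixed, Priya's statement is false, so Priya is a knave.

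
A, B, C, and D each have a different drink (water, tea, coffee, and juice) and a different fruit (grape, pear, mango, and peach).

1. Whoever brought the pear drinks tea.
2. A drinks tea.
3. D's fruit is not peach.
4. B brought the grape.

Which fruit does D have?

With clues 1–2, pear is impossible for D's fruit.
With clues 1–3, peach is impossible for D's fruit.
With clues 1–4, grape is impossible for D's fruit.
That leaves mango.

mango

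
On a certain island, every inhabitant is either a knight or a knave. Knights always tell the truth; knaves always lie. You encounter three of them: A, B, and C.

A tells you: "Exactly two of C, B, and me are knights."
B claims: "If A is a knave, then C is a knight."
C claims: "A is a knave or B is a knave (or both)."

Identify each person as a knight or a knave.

A: knight, B: knight, C: knave

Consider A. Suppose A is a knave.
Then no assignment of the remaining roles makes every statement match its speaker's type — contradiction.
So A is a knight.
With that fixed, B's statement is true, so B is a knight.
With that fixed, C's statement is false, so C is a knave.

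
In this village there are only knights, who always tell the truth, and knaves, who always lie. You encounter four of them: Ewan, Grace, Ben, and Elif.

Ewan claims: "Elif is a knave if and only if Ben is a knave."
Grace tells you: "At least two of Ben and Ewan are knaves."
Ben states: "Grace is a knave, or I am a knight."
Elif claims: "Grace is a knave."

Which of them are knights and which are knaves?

Consider Ewan. Suppose Ewan is a knave.
Then no assignment of the remaining roles makes every statement match its speaker's type — contradiction.
So Ewan is a knight.
With that fixed, Grace's statement is false, so Grace is a knave.
With that fixed, Ben's statement is true, so Ben is a knight.
With that fixed, Elif's statement is true, so Elif is a knight.

Ewan: knight, Grace: knave, Ben: knight, Elif: knight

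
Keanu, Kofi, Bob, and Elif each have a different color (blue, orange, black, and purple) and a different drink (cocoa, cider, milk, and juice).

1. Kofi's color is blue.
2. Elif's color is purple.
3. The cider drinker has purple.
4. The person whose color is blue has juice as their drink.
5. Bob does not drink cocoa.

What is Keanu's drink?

With clues 1–3, cider is impossible for Keanu's drink.
With clues 1–4, juice is impossible for Keanu's drink.
With clues 1–5, milk is impossible for Keanu's drink.
That leaves cocoa.

cocoa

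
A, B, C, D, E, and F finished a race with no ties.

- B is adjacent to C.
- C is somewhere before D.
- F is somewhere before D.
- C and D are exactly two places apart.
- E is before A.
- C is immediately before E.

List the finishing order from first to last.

From clues 1–2: D is in {3,4,5,6}.
From clues 1–3: D is in {4,5,6}.
From clues 1–4: C is in {2,3,4}.
From clues 1–6: F → place 1, B → place 2, C → place 3, E → place 4, D → place 5, A → place 6.

F, B, C, E, D, A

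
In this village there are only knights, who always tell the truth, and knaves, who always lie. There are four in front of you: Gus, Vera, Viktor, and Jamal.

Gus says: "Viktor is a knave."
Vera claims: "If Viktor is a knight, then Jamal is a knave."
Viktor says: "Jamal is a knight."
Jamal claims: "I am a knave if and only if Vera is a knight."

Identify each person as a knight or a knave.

Gus: knave, Vera: knave, Viktor: knight, Jamal: knight

Consider Gus. Suppose Gus is a knight.
Then no assignment of the remaining roles makes every statement match its speaker's type — contradiction.
So Gus is a knave.
Consider Vera. Suppose Vera is a knight.
Then whichever role Jamal has, Jamal's statement has the wrong truth value — contradiction.
So Vera is a knave.
Consider Viktor. Suppose Viktor is a knave.
Then Gus's statement comes out true, contradicting Gus being a knave.
So Viktor is a knight.
Consider Jamal. Suppose Jamal is a knave.
Then Vera's statement comes out true, contradicting Vera being a knave.
So Jamal is a knight.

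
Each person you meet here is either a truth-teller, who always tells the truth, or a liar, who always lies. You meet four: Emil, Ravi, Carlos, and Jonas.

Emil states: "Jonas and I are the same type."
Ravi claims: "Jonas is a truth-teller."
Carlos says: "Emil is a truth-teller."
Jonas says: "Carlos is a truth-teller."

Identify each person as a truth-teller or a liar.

Emil: truth-teller, Ravi: truth-teller, Carlos: truth-teller, Jonas: truth-teller

Consider Emil. Suppose Emil is a liar.
Then no assignment of the remaining roles makes every statement match its speaker's type — contradiction.
So Emil is a truth-teller.
With that fixed, Carlos's statement is true, so Carlos is a truth-teller.
With that fixed, Jonas's statement is true, so Jonas is a truth-teller.
With that fixed, Ravi's statement is true, so Ravi is a truth-teller.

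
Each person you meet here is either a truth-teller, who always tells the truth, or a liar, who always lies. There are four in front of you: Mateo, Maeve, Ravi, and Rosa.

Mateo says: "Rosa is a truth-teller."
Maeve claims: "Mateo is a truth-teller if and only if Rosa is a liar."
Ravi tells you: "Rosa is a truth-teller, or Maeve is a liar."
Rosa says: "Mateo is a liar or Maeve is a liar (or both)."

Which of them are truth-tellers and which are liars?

Mateo: truth-teller, Maeve: liar, Ravi: truth-teller, Rosa: truth-teller

Consider Mateo. Suppose Mateo is a liar.
Then no assignment of the remaining roles makes every statement match its speaker's type — contradiction.
So Mateo is a truth-teller.
Consider Maeve. Suppose Maeve is a truth-teller.
Then no assignment of the remaining roles makes every statement match its speaker's type — contradiction.
So Maeve is a liar.
With that fixed, Ravi's statement is true, so Ravi is a truth-teller.
With that fixed, Rosa's statement is true, so Rosa is a truth-teller.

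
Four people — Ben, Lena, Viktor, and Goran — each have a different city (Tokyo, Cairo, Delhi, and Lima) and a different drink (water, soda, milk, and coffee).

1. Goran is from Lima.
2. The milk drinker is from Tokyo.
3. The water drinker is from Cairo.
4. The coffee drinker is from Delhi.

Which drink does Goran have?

With clues 1–2, milk is impossible for Goran's drink.
With clues 1–3, water is impossible for Goran's drink.
With clues 1–4, coffee is impossible for Goran's drink.
That leaves soda.

soda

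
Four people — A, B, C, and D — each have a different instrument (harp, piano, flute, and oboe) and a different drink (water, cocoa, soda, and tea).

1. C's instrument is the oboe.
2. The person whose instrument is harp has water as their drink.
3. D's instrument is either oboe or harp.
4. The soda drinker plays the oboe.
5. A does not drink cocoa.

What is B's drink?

cocoa

With clues 1–3, water is impossible for B's drink.
With clues 1–4, soda is impossible for B's drink.
With clues 1–5, tea is impossible for B's drink.
That leaves cocoa.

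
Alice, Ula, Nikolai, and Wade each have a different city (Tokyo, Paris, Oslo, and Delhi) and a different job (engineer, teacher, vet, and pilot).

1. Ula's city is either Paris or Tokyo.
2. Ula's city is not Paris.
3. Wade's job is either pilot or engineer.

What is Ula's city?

Clue 1 rules out Delhi and Oslo for Ula's city.
With clues 1–2, Paris is impossible for Ula's city.
That leaves Tokyo.

Tokyo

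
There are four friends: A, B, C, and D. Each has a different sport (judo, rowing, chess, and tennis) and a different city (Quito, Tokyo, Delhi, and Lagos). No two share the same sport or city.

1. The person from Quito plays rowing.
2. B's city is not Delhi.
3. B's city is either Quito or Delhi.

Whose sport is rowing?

B

With clues 1–3, A, C, and D are impossible for the one with sport rowing.
That leaves B.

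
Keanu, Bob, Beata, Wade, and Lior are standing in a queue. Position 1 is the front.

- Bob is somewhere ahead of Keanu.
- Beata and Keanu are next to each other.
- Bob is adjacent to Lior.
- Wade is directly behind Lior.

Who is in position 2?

Lior

With clues 1–3, Beata, Keanu, and Wade are ruled out for position 2.
With clues 1–4, Bob is ruled out for position 2.
So position 2 is Lior.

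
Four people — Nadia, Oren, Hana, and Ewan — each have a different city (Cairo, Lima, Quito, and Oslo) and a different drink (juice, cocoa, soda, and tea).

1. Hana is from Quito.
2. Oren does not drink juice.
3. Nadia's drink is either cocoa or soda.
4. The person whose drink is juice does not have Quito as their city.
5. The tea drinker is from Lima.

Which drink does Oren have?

With clues 1–2, juice is impossible for Oren's drink.
With clues 1–5, cocoa and soda are impossible for Oren's drink.
That leaves tea.

tea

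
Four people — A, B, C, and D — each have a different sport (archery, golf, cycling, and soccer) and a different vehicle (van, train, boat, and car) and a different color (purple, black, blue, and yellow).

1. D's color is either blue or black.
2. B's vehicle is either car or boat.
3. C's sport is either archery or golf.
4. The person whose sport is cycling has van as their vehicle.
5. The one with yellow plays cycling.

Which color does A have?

yellow

With clues 1–5, black, blue, and purple are impossible for A's color.
That leaves yellow.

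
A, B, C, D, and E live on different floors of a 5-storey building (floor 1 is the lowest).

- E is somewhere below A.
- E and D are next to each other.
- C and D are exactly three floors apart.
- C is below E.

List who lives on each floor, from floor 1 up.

From clue 1: A is in {2,3,4,5}.
From clues 1–2: A is in {3,4,5}.
From clues 1–4: C → floor 1, B → floor 2, E → floor 3, D → floor 4, A → floor 5.

C, B, E, D, A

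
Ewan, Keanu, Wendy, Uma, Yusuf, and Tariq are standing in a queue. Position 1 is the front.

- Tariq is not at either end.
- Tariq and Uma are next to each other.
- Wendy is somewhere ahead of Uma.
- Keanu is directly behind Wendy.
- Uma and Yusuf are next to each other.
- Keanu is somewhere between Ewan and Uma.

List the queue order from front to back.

Ewan, Wendy, Keanu, Tariq, Uma, Yusuf

From clue 1: Tariq is in {2,3,4,5}.
From clues 1–3: Wendy is in {1,2,3,4}.
From clues 1–4: Keanu is in {2,3,4}.
From clues 1–5: Keanu is in {2,3}.
From clues 1–6: Ewan → position 1, Wendy → position 2, Keanu → position 3, Tariq → position 4, Uma → position 5, Yusuf → position 6.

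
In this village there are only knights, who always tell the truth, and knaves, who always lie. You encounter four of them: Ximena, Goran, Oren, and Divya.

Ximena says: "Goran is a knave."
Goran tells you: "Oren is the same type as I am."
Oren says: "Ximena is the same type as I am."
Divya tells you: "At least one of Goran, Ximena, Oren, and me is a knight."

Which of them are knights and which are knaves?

Ximena: knight, Goran: knave, Oren: knight, Divya: knight

Consider Ximena. Suppose Ximena is a knave.
Then whichever role Oren has, Oren's statement has the wrong truth value — contradiction.
So Ximena is a knight.
With that fixed, Divya's statement is true, so Divya is a knight.
Consider Goran. Suppose Goran is a knight.
Then Ximena's statement comes out false, contradicting Ximena being a knight.
So Goran is a knave.
Consider Oren. Suppose Oren is a knave.
Then Goran's statement comes out true, contradicting Goran being a knave.
So Oren is a knight.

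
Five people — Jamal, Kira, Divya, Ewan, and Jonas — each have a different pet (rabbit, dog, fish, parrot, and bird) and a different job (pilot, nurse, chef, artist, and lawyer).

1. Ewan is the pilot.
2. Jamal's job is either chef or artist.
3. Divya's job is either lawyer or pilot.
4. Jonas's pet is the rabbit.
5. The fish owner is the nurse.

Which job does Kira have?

Clue 1 rules out pilot for Kira's job.
With clues 1–3, lawyer is impossible for Kira's job.
With clues 1–5, artist and chef are impossible for Kira's job.
That leaves nurse.

nurse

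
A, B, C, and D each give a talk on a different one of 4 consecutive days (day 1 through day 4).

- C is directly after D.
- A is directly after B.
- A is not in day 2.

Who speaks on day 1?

D

With clue 1, C is ruled out for day 1.
With clues 1–2, A is ruled out for day 1.
With clues 1–3, B is ruled out for day 1.
So day 1 is D.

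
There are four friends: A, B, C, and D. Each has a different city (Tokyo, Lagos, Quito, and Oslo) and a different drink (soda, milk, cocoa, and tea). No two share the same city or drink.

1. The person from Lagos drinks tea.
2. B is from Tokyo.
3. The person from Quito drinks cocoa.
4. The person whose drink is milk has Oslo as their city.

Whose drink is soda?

With clues 1–4, A, C, and D are impossible for the one with drink soda.
That leaves B.

B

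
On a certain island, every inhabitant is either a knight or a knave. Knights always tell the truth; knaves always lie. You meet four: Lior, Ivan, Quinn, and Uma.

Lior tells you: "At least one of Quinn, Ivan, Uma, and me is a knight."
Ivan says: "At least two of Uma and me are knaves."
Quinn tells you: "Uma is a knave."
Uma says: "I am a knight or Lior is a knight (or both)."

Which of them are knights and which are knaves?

Lior: knight, Ivan: knave, Quinn: knave, Uma: knight

Consider Lior. Suppose Lior is a knave.
Then no assignment of the remaining roles makes every statement match its speaker's type — contradiction.
So Lior is a knight.
With that fixed, Uma's statement is true, so Uma is a knight.
With that fixed, Ivan's statement is false, so Ivan is a knave.
With that fixed, Quinn's statement is false, so Quinn is a knave.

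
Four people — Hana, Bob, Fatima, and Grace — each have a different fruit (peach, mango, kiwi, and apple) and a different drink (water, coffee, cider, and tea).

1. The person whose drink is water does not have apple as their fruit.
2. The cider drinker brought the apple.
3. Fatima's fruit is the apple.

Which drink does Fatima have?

cider

With clues 1–3, coffee, tea, and water are impossible for Fatima's drink.
That leaves cider.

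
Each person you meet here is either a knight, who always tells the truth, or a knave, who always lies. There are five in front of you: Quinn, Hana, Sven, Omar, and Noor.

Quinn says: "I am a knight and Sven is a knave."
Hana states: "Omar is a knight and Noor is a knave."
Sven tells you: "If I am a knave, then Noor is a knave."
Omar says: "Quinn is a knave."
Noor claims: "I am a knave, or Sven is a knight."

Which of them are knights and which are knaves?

Consider Quinn. Suppose Quinn is a knight.
Then no assignment of the remaining roles makes every statement match its speaker's type — contradiction.
So Quinn is a knave.
With that fixed, Omar's statement is true, so Omar is a knight.
Consider Hana. Suppose Hana is a knight.
Then no assignment of the remaining roles makes every statement match its speaker's type — contradiction.
So Hana is a knave.
Consider Sven. Suppose Sven is a knave.
Then whichever role Noor has, Noor's statement has the wrong truth value — contradiction.
So Sven is a knight.
With that fixed, Noor's statement is true, so Noor is a knight.

Quinn: knave, Hana: knave, Sven: knight, Omar: knight, Noor: knight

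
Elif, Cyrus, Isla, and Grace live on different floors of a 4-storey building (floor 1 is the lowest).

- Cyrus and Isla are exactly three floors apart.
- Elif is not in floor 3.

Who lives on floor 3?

With clue 1, Cyrus and Isla are ruled out for floor 3.
With clues 1–2, Elif is ruled out for floor 3.
So floor 3 is Grace.

Grace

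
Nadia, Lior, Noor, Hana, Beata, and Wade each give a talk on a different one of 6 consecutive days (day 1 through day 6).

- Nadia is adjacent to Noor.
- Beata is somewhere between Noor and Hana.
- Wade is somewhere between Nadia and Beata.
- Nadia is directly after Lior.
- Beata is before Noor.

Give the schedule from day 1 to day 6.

Hana, Beata, Wade, Lior, Nadia, Noor

From clues 1–2: Beata is in {2,3,4,5}.
From clues 1–3: Wade is in {3,4}.
From clues 1–4: Nadia is in {2,5}.
From clues 1–5: Hana → day 1, Beata → day 2, Wade → day 3, Lior → day 4, Nadia → day 5, Noor → day 6.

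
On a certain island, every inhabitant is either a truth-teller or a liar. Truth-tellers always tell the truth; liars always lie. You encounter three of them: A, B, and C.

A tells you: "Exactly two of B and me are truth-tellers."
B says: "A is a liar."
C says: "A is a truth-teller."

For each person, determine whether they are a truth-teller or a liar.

Consider A. Suppose A is a truth-teller.
Then no assignment of the remaining roles makes every statement match its speaker's type — contradiction.
So A is a liar.
With that fixed, B's statement is true, so B is a truth-teller.
With that fixed, C's statement is false, so C is a liar.

A: liar, B: truth-teller, C: liar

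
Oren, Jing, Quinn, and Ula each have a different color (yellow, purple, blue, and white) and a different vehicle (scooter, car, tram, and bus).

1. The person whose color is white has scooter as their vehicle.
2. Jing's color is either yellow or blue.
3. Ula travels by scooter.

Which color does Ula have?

With clues 1–3, blue, purple, and yellow are impossible for Ula's color.
That leaves white.

white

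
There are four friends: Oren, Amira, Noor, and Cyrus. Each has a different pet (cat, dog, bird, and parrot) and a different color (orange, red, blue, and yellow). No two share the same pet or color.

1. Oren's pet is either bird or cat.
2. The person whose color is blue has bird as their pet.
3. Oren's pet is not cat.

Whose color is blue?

Oren

With clues 1–3, Amira, Cyrus, and Noor are impossible for the one with color blue.
That leaves Oren.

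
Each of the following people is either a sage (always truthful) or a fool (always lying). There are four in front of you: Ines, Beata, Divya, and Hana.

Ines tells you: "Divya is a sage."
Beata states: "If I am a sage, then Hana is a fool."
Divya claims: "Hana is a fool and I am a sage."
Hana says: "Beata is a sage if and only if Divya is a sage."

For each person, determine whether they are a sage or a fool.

Consider Ines. Suppose Ines is a sage.
Then no assignment of the remaining roles makes every statement match its speaker's type — contradiction.
So Ines is a fool.
Consider Beata. Suppose Beata is a fool.
Then Beata's own statement would have to be false, but it can't be — contradiction.
So Beata is a sage.
Consider Divya. Suppose Divya is a sage.
Then Ines's statement comes out true, contradicting Ines being a fool.
So Divya is a fool.
With that fixed, Hana's statement is false, so Hana is a fool.

Ines: fool, Beata: sage, Divya: fool, Hana: fool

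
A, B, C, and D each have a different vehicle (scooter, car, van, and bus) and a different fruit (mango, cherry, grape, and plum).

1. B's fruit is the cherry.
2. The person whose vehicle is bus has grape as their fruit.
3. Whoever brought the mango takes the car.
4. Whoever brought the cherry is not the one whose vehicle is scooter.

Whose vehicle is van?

B

With clues 1–4, A, C, and D are impossible for the one with vehicle van.
That leaves B.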